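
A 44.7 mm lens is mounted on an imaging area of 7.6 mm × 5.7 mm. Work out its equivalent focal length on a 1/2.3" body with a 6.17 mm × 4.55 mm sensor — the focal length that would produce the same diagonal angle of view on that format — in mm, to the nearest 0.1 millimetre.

Sensor diagonal = √(7.6² + 5.7²) = √90.2500 ≈ 9.5000 mm.
Sensor diagonal = √(6.17² + 4.55²) = √58.7714 ≈ 7.6663 mm.
Equal angle of view means equal diagonal/f ratio, so f₂ = f₁ · (diagonal₂/diagonal₁) = 44.7 × 7.6663/9.5000.
f₂ = 44.7 × 0.80697 ≈ 36.072 mm.

36.1 mm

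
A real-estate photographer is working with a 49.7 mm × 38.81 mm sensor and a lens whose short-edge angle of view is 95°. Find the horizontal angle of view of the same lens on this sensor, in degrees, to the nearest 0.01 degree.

108.83°

From the short-edge AOV: f = 38.81 / (2·tan(47.5°)) = 38.81 / 2.18262 ≈ 17.7814 mm.
Horizontal AOV = 2·arctan(49.7 / (2 × 17.7814)) = 2·arctan(1.39753) ≈ 108.8288°.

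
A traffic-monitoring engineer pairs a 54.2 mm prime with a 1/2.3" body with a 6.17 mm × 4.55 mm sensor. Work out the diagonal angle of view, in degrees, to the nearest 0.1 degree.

8.1°

Sensor diagonal = √(6.17² + 4.55²) = √58.7714 ≈ 7.6663 mm.
Angle of view α = 2·arctan(d/2f) with d = 7.6663 mm and f = 54.2 mm.
d/2f = 0.07072; arctan(0.07072) ≈ 4.0453°, so α ≈ 8.0907°.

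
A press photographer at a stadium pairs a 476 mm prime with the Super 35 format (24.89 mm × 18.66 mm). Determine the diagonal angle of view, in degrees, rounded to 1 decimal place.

Sensor diagonal = √(24.89² + 18.66²) = √967.7077 ≈ 31.1080 mm.
Angle of view α = 2·arctan(d/2f) with d = 31.1080 mm and f = 476 mm.
d/2f = 0.03268; arctan(0.03268) ≈ 1.8716°, so α ≈ 3.7431°.

3.7°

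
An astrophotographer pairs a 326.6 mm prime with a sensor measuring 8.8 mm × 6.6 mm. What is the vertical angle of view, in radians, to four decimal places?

Angle of view α = 2·arctan(h/2f) with h = 6.6 mm and f = 326.6 mm.
h/2f = 0.01010; arctan(0.01010) ≈ 0.0101 rad, so α ≈ 0.0202 rad.

0.0202 rad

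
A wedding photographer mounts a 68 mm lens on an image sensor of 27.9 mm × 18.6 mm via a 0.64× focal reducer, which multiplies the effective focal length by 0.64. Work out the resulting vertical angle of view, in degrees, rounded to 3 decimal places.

Effective focal length f = 68 × 0.64 = 43.52 mm.
α = 2·arctan(18.6 / (2 × 43.52)) = 2·arctan(0.21369) ≈ 24.1248°.

24.125°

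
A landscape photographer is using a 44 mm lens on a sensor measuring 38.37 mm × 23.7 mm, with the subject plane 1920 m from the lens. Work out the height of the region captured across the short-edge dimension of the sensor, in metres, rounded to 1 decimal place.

dₒ: 1920 m = 1.92e+06 mm.
Similar triangles through the lens centre give W/dₒ = h/dᵢ; with 1/f = 1/dₒ + 1/dᵢ this gives W = h·(dₒ − f)/f.
W = 23.7 mm × (1.92e+06 − 44) / 44 = 23.7 × 43635.3636 ≈ 1034158.118 mm = 1034.16 m.

1034.2 m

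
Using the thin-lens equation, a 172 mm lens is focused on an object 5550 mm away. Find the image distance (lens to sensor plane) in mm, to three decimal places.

177.501 mm

1/dᵢ = 1/f − 1/dₒ = 1/172 − 1/5550 = 0.0056338 mm⁻¹.
dᵢ = 1/0.0056338 ≈ 177.5009 mm.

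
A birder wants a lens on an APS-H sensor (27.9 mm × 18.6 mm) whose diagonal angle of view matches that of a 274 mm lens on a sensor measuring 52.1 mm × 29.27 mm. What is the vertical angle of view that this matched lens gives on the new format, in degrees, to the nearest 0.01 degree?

6.92°

Sensor diagonal = √(52.1² + 29.27²) = √3571.1429 ≈ 59.7590 mm.
Sensor diagonal = √(27.9² + 18.6²) = √1124.3700 ≈ 33.5316 mm.
Equal diagonal AOV ⇒ f₂ = f₁ · 33.5316/59.7590 = 274 × 0.56111 ≈ 153.7452 mm.
Vertical AOV on the new format = 2·arctan(18.6 / (2 × 153.7452)) = 2·arctan(0.06049) ≈ 6.9232°.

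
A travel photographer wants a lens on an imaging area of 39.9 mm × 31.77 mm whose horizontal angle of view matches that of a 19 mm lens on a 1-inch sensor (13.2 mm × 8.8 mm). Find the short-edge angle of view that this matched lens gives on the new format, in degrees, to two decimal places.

Equal horizontal AOV ⇒ f₂ = f₁ · 39.9/13.2 = 19 × 3.02273 ≈ 57.4318 mm.
Short-edge AOV on the new format = 2·arctan(31.77 / (2 × 57.4318)) = 2·arctan(0.27659) ≈ 30.9217°.

30.92°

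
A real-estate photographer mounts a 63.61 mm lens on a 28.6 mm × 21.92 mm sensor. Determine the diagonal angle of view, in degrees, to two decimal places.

Sensor diagonal = √(28.6² + 21.92²) = √1298.4464 ≈ 36.0340 mm.
Angle of view α = 2·arctan(d/2f) with d = 36.0340 mm and f = 63.61 mm.
d/2f = 0.28324; arctan(0.28324) ≈ 15.8143°, so α ≈ 31.6286°.

31.63°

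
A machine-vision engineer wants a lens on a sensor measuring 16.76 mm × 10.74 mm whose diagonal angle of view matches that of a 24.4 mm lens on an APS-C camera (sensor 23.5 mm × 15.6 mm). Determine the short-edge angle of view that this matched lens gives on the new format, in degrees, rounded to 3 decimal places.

Sensor diagonal = √(23.5² + 15.6²) = √795.6100 ≈ 28.2066 mm.
Sensor diagonal = √(16.76² + 10.74²) = √396.2452 ≈ 19.9059 mm.
Equal diagonal AOV ⇒ f₂ = f₁ · 19.9059/28.2066 = 24.4 × 0.70572 ≈ 17.2195 mm.
Short-edge AOV on the new format = 2·arctan(10.74 / (2 × 17.2195)) = 2·arctan(0.31185) ≈ 34.6407°.

34.641°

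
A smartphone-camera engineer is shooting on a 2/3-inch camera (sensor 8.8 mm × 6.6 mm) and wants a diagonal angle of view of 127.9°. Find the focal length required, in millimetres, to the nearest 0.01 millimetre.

Sensor diagonal = √(8.8² + 6.6²) = √121.0000 ≈ 11.0000 mm.
From α = 2·arctan(d/2f) we get f = d / (2·tan(α/2)).
With d = 11.0000 mm and α/2 = 63.95°, tan(α/2) ≈ 2.04577, so f ≈ 11.0000 / 4.09154 ≈ 2.6885 mm.

2.69 mm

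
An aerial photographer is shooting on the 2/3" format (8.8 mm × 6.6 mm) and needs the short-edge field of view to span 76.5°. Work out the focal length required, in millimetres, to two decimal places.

4.19 mm

From α = 2·arctan(h/2f) we get f = h / (2·tan(α/2)).
With h = 6.6 mm and α/2 = 38.25°, tan(α/2) ≈ 0.78834, so f ≈ 6.6 / 1.57667 ≈ 4.1860 mm.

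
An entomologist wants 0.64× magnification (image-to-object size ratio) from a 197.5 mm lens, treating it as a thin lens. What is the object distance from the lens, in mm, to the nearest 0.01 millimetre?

506.09 mm

With m = dᵢ/dₒ and 1/f = 1/dₒ + 1/dᵢ, substituting dᵢ = m·dₒ gives 1/f = (1 + 1/m)/dₒ, hence dₒ = f·(1 + 1/m).
dₒ = 197.5 × (1 + 1/0.64) = 197.5 × 2.56250 ≈ 506.094 mm.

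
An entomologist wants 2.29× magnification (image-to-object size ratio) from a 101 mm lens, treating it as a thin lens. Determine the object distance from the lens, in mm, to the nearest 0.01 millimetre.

With m = dᵢ/dₒ and 1/f = 1/dₒ + 1/dᵢ, substituting dᵢ = m·dₒ gives 1/f = (1 + 1/m)/dₒ, hence dₒ = f·(1 + 1/m).
dₒ = 101 × (1 + 1/2.29) = 101 × 1.43668 ≈ 145.105 mm.

145.10 mm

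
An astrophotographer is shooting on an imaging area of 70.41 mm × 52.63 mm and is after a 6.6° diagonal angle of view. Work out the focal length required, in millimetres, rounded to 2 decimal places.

Sensor diagonal = √(70.41² + 52.63²) = √7727.4850 ≈ 87.9061 mm.
From α = 2·arctan(d/2f) we get f = d / (2·tan(α/2)).
With d = 87.9061 mm and α/2 = 3.3°, tan(α/2) ≈ 0.05766, so f ≈ 87.9061 / 0.11532 ≈ 762.2847 mm.

762.28 mm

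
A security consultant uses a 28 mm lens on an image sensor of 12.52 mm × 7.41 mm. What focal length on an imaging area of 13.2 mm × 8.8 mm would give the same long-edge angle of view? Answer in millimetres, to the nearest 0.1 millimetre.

Equal angle of view means equal width/f ratio, so f₂ = f₁ · (width₂/width₁) = 28 × 13.2/12.52.
f₂ = 28 × 1.05431 ≈ 29.521 mm.

29.5 mm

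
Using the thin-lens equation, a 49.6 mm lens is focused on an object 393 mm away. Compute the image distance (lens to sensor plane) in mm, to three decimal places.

1/dᵢ = 1/f − 1/dₒ = 1/49.6 − 1/393 = 0.0176168 mm⁻¹.
dᵢ = 1/0.0176168 ≈ 56.7641 mm.

56.764 mm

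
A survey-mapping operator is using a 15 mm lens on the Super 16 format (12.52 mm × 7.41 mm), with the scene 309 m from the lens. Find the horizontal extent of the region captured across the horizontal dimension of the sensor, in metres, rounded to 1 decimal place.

257.9 m

dₒ: 309 m = 309000 mm.
Similar triangles through the lens centre give W/dₒ = w/dᵢ; with 1/f = 1/dₒ + 1/dᵢ this gives W = w·(dₒ − f)/f.
W = 12.52 mm × (309000 − 15) / 15 = 12.52 × 20599.0000 ≈ 257899.480 mm = 257.899 m.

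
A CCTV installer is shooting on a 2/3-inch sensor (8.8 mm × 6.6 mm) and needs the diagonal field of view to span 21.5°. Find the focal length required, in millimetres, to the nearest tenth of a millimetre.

Sensor diagonal = √(8.8² + 6.6²) = √121.0000 ≈ 11.0000 mm.
From α = 2·arctan(d/2f) we get f = d / (2·tan(α/2)).
With d = 11.0000 mm and α/2 = 10.75°, tan(α/2) ≈ 0.18986, so f ≈ 11.0000 / 0.37971 ≈ 28.9693 mm.

29.0 mm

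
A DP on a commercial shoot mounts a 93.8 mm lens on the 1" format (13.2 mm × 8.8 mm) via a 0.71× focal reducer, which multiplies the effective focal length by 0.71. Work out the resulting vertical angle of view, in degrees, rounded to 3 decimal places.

7.560°

Effective focal length f = 93.8 × 0.71 = 66.598 mm.
α = 2·arctan(8.8 / (2 × 66.598)) = 2·arctan(0.06607) ≈ 7.5599°.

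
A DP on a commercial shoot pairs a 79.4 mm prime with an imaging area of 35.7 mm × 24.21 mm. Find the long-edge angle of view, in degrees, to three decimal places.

Angle of view α = 2·arctan(w/2f) with w = 35.7 mm and f = 79.4 mm.
w/2f = 0.22481; arctan(0.22481) ≈ 12.6701°, so α ≈ 25.3402°.

25.340°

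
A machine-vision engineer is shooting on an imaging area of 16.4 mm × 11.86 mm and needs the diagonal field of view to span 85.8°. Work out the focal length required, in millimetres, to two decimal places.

Sensor diagonal = √(16.4² + 11.86²) = √409.6196 ≈ 20.2391 mm.
From α = 2·arctan(d/2f) we get f = d / (2·tan(α/2)).
With d = 20.2391 mm and α/2 = 42.9°, tan(α/2) ≈ 0.92926, so f ≈ 20.2391 / 1.85851 ≈ 10.8899 mm.

10.89 mm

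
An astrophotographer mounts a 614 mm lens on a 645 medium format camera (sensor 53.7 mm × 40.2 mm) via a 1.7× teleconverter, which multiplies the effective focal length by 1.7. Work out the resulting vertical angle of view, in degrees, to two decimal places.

2.21°

Effective focal length f = 614 × 1.7 = 1043.8 mm.
α = 2·arctan(40.2 / (2 × 1043.8)) = 2·arctan(0.01926) ≈ 2.2064°.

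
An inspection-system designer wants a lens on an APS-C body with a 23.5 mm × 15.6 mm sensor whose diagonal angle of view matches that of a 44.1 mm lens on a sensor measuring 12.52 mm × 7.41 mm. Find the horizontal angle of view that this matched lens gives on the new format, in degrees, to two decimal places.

Sensor diagonal = √(12.52² + 7.41²) = √211.6585 ≈ 14.5485 mm.
Sensor diagonal = √(23.5² + 15.6²) = √795.6100 ≈ 28.2066 mm.
Equal diagonal AOV ⇒ f₂ = f₁ · 28.2066/14.5485 = 44.1 × 1.93880 ≈ 85.5009 mm.
Horizontal AOV on the new format = 2·arctan(23.5 / (2 × 85.5009)) = 2·arctan(0.13743) ≈ 15.6498°.

15.65°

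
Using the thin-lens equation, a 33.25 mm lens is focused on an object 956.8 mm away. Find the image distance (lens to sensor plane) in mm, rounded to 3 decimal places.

1/dᵢ = 1/f − 1/dₒ = 1/33.25 − 1/956.8 = 0.0290300 mm⁻¹.
dᵢ = 1/0.0290300 ≈ 34.4471 mm.

34.447 mm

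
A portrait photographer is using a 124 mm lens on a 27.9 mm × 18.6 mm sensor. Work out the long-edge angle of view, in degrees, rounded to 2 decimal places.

Angle of view α = 2·arctan(w/2f) with w = 27.9 mm and f = 124 mm.
w/2f = 0.11250; arctan(0.11250) ≈ 6.4188°, so α ≈ 12.8376°.

12.84°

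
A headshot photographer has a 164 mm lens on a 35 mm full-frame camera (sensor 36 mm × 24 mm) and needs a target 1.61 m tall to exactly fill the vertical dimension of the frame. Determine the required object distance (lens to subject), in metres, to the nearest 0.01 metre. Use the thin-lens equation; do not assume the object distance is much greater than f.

W: 1.61 m = 1610 mm.
Magnification m = h/W = dᵢ/dₒ; combined with 1/f = 1/dₒ + 1/dᵢ this gives dₒ = f·(1 + W/h).
dₒ = 164 mm × (1 + 1610/24) = 164 × 68.0833 ≈ 11165.667 mm = 11.1657 m.

11.17 m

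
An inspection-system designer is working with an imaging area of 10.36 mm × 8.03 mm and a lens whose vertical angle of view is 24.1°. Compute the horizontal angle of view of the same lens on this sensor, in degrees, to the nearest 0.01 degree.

From the vertical AOV: f = 8.03 / (2·tan(12.05°)) = 8.03 / 0.42694 ≈ 18.8084 mm.
Horizontal AOV = 2·arctan(10.36 / (2 × 18.8084)) = 2·arctan(0.27541) ≈ 30.7961°.

30.80°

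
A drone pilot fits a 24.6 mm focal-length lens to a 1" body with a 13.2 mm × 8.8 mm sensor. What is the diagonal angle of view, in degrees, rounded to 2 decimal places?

35.74°

Sensor diagonal = √(13.2² + 8.8²) = √251.6800 ≈ 15.8644 mm.
Angle of view α = 2·arctan(d/2f) with d = 15.8644 mm and f = 24.6 mm.
d/2f = 0.32245; arctan(0.32245) ≈ 17.8718°, so α ≈ 35.7436°.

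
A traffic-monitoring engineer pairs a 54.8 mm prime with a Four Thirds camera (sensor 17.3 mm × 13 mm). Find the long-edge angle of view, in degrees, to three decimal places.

Angle of view α = 2·arctan(w/2f) with w = 17.3 mm and f = 54.8 mm.
w/2f = 0.15785; arctan(0.15785) ≈ 8.9699°, so α ≈ 17.9399°.

17.940°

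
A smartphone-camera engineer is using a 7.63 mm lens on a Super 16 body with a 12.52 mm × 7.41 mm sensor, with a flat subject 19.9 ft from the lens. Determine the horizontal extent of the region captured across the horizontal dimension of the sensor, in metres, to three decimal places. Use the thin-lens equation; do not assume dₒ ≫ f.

9.940 m

dₒ: 19.9 ft × 304.8 mm/ft = 6065.52 mm.
Similar triangles through the lens centre give W/dₒ = w/dᵢ; with 1/f = 1/dₒ + 1/dᵢ this gives W = w·(dₒ − f)/f.
W = 12.52 mm × (6065.52 − 7.63) / 7.63 = 12.52 × 793.9567 ≈ 9940.338 mm = 9.94034 m.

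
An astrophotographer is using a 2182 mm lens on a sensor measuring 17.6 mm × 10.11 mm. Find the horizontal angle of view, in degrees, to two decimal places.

0.46°

Angle of view α = 2·arctan(w/2f) with w = 17.6 mm and f = 2182 mm.
w/2f = 0.00403; arctan(0.00403) ≈ 0.2311°, so α ≈ 0.4621°.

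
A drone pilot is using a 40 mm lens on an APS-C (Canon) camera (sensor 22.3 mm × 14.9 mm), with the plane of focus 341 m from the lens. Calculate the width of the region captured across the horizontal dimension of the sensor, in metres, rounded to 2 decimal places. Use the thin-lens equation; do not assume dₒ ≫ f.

190.09 m

dₒ: 341 m = 341000 mm.
Similar triangles through the lens centre give W/dₒ = w/dᵢ; with 1/f = 1/dₒ + 1/dᵢ this gives W = w·(dₒ − f)/f.
W = 22.3 mm × (341000 − 40) / 40 = 22.3 × 8524.0000 ≈ 190085.200 mm = 190.085 m.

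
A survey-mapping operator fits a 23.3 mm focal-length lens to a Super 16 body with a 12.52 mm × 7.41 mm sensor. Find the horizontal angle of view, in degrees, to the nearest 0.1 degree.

30.1°

Angle of view α = 2·arctan(w/2f) with w = 12.52 mm and f = 23.3 mm.
w/2f = 0.26867; arctan(0.26867) ≈ 15.0385°, so α ≈ 30.0770°.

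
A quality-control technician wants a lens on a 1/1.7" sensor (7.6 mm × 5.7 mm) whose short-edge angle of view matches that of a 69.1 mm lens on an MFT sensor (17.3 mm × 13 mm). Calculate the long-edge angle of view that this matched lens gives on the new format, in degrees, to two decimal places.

14.30°

Equal short-edge AOV ⇒ f₂ = f₁ · 5.7/13 = 69.1 × 0.43846 ≈ 30.2977 mm.
Long-edge AOV on the new format = 2·arctan(7.6 / (2 × 30.2977)) = 2·arctan(0.12542) ≈ 14.2977°.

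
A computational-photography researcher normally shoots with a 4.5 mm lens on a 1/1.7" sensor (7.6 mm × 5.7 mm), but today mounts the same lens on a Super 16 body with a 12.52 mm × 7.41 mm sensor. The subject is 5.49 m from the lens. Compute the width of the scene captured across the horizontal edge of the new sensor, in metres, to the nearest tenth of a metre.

The focal length stays 4.5 mm; the relevant sensor dimension is now w = 12.52 mm. Object distance dₒ = 5.49 m = 5490 mm.
Thin-lens field width W = w·(dₒ − f)/f = 12.52 × (5490 − 4.5)/4.5 ≈ 15261.880 mm = 15.2619 m.

15.3 m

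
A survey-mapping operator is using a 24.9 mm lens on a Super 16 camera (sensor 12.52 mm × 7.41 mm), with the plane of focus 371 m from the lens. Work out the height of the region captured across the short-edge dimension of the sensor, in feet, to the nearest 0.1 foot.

dₒ: 371 m = 371000 mm.
Similar triangles through the lens centre give W/dₒ = h/dᵢ; with 1/f = 1/dₒ + 1/dᵢ this gives W = h·(dₒ − f)/f.
W = 7.41 mm × (371000 − 24.9) / 24.9 = 7.41 × 14898.5984 ≈ 110398.614 mm = 110398.614/304.8 ft = 362.2 ft.

362.2 ft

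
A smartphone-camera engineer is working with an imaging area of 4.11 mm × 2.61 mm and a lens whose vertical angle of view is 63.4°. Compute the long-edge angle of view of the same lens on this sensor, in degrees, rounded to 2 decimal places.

From the vertical AOV: f = 2.61 / (2·tan(31.7°)) = 2.61 / 1.23523 ≈ 2.1130 mm.
Long-edge AOV = 2·arctan(4.11 / (2 × 2.1130)) = 2·arctan(0.97256) ≈ 88.4062°.

88.41°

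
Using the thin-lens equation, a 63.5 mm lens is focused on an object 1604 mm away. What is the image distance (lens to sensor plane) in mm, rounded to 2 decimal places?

1/dᵢ = 1/f − 1/dₒ = 1/63.5 − 1/1604 = 0.0151246 mm⁻¹.
dᵢ = 1/0.0151246 ≈ 66.1175 mm.

66.12 mm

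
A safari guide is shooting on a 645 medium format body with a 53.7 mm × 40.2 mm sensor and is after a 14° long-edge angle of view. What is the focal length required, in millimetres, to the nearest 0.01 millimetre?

218.68 mm

From α = 2·arctan(w/2f) we get f = w / (2·tan(α/2)).
With w = 53.7 mm and α/2 = 7°, tan(α/2) ≈ 0.12278, so f ≈ 53.7 / 0.24557 ≈ 218.6757 mm.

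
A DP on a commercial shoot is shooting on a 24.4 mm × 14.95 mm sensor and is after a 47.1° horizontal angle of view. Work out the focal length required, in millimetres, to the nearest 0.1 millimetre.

From α = 2·arctan(w/2f) we get f = w / (2·tan(α/2)).
With w = 24.4 mm and α/2 = 23.55°, tan(α/2) ≈ 0.43585, so f ≈ 24.4 / 0.87170 ≈ 27.9913 mm.

28.0 mm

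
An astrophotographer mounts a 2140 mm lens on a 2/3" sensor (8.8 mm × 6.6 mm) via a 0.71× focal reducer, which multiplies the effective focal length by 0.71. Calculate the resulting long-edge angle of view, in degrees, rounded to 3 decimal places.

Effective focal length f = 2140 × 0.71 = 1519.4 mm.
α = 2·arctan(8.8 / (2 × 1519.4)) = 2·arctan(0.00290) ≈ 0.3318°.

0.332°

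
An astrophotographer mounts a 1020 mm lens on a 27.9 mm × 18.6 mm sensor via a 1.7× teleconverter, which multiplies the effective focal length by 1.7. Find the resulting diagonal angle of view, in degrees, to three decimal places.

1.108°

Effective focal length f = 1020 × 1.7 = 1734 mm.
Sensor diagonal = √(27.9² + 18.6²) = √1124.3700 ≈ 33.5316 mm.
α = 2·arctan(33.532 / (2 × 1734)) = 2·arctan(0.00967) ≈ 1.1079°.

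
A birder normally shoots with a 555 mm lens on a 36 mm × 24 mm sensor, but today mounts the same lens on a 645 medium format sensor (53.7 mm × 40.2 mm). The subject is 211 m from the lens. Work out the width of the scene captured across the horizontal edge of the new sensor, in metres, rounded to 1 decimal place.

The focal length stays 555 mm; the relevant sensor dimension is now w = 53.7 mm. Object distance dₒ = 211 m = 211000 mm.
Thin-lens field width W = w·(dₒ − f)/f = 53.7 × (211000 − 555)/555 ≈ 20361.976 mm = 20.362 m.

20.4 m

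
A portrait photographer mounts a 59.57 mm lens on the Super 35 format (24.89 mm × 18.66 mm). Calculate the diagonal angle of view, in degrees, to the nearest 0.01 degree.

Sensor diagonal = √(24.89² + 18.66²) = √967.7077 ≈ 31.1080 mm.
Angle of view α = 2·arctan(d/2f) with d = 31.1080 mm and f = 59.57 mm.
d/2f = 0.26110; arctan(0.26110) ≈ 14.6335°, so α ≈ 29.2670°.

29.27°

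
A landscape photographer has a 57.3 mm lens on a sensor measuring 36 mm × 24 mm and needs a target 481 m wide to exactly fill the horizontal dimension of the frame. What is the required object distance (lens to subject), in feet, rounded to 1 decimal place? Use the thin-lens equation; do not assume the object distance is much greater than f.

2512.0 ft

W: 481 m = 481000 mm.
Magnification m = w/W = dᵢ/dₒ; combined with 1/f = 1/dₒ + 1/dᵢ this gives dₒ = f·(1 + W/w).
dₒ = 57.3 mm × (1 + 481000/36) = 57.3 × 13362.1111 ≈ 765648.967 mm = 765648.967/304.8 ft = 2511.97 ft.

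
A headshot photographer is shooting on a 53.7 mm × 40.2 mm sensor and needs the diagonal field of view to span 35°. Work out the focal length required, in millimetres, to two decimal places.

106.38 mm

Sensor diagonal = √(53.7² + 40.2²) = √4499.7300 ≈ 67.0800 mm.
From α = 2·arctan(d/2f) we get f = d / (2·tan(α/2)).
With d = 67.0800 mm and α/2 = 17.5°, tan(α/2) ≈ 0.31530, so f ≈ 67.0800 / 0.63060 ≈ 106.3753 mm.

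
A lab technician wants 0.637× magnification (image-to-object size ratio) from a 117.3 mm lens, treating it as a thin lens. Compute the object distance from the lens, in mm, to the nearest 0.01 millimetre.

With m = dᵢ/dₒ and 1/f = 1/dₒ + 1/dᵢ, substituting dᵢ = m·dₒ gives 1/f = (1 + 1/m)/dₒ, hence dₒ = f·(1 + 1/m).
dₒ = 117.3 × (1 + 1/0.637) = 117.3 × 2.56986 ≈ 301.444 mm.

301.44 mm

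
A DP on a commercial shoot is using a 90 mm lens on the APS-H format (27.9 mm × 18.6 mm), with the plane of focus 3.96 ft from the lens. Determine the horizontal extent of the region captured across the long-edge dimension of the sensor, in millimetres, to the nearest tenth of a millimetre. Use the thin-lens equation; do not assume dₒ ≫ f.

dₒ: 3.96 ft × 304.8 mm/ft = 1207.01 mm.
Similar triangles through the lens centre give W/dₒ = w/dᵢ; with 1/f = 1/dₒ + 1/dᵢ this gives W = w·(dₒ − f)/f.
W = 27.9 mm × (1207.01 − 90) / 90 = 27.9 × 12.4112 ≈ 346.272 mm.

346.3 mm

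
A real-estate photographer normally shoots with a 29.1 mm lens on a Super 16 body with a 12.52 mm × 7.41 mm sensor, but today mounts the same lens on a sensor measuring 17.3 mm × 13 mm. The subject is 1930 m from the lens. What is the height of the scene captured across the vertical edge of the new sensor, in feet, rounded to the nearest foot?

2829 ft

The focal length stays 29.1 mm; the relevant sensor dimension is now h = 13 mm. Object distance dₒ = 1930 m = 1.93e+06 mm.
Thin-lens field height W = h·(dₒ − f)/f = 13 × (1.93e+06 − 29.1)/29.1 ≈ 862186.313 mm = 862186.313/304.8 ft = 2828.7 ft.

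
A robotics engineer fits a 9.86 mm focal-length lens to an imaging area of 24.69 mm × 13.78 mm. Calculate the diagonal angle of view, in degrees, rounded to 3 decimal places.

Sensor diagonal = √(24.69² + 13.78²) = √799.4845 ≈ 28.2752 mm.
Angle of view α = 2·arctan(d/2f) with d = 28.2752 mm and f = 9.86 mm.
d/2f = 1.43383; arctan(1.43383) ≈ 55.1068°, so α ≈ 110.2137°.

110.214°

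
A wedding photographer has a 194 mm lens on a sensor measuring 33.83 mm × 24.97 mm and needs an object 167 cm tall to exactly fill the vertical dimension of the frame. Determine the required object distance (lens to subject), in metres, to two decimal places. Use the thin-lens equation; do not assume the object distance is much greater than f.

W: 167 cm = 1670 mm.
Magnification m = h/W = dᵢ/dₒ; combined with 1/f = 1/dₒ + 1/dᵢ this gives dₒ = f·(1 + W/h).
dₒ = 194 mm × (1 + 1670/24.97) = 194 × 67.8803 ≈ 13168.770 mm = 13.1688 m.

13.17 m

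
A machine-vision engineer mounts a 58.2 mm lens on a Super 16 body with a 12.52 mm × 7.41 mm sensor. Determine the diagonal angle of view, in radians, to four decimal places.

0.2487 rad

Sensor diagonal = √(12.52² + 7.41²) = √211.6585 ≈ 14.5485 mm.
Angle of view α = 2·arctan(d/2f) with d = 14.5485 mm and f = 58.2 mm.
d/2f = 0.12499; arctan(0.12499) ≈ 0.1243 rad, so α ≈ 0.2487 rad.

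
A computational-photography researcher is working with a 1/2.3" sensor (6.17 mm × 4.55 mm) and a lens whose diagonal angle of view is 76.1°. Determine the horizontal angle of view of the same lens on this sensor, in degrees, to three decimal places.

Sensor diagonal = √(6.17² + 4.55²) = √58.7714 ≈ 7.6663 mm.
From the diagonal AOV: f = 7.6663 / (2·tan(38.05°)) = 7.6663 / 1.56538 ≈ 4.8974 mm.
Horizontal AOV = 2·arctan(6.17 / (2 × 4.8974)) = 2·arctan(0.62993) ≈ 64.4162°.

64.416°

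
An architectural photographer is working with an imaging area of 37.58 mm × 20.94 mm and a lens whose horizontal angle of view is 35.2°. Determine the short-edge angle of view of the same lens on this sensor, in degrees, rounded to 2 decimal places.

20.05°

From the horizontal AOV: f = 37.58 / (2·tan(17.6°)) = 37.58 / 0.63444 ≈ 59.2336 mm.
Short-edge AOV = 2·arctan(20.94 / (2 × 59.2336)) = 2·arctan(0.17676) ≈ 20.0479°.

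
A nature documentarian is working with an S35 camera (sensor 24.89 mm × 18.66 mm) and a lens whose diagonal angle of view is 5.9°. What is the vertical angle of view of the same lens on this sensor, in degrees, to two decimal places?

3.54°

Sensor diagonal = √(24.89² + 18.66²) = √967.7077 ≈ 31.1080 mm.
From the diagonal AOV: f = 31.1080 / (2·tan(2.95°)) = 31.1080 / 0.10307 ≈ 301.8274 mm.
Vertical AOV = 2·arctan(18.66 / (2 × 301.8274)) = 2·arctan(0.03091) ≈ 3.5411°.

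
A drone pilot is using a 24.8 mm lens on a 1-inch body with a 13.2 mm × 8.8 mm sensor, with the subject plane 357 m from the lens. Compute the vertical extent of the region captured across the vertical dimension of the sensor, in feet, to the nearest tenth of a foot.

dₒ: 357 m = 357000 mm.
Similar triangles through the lens centre give W/dₒ = h/dᵢ; with 1/f = 1/dₒ + 1/dᵢ this gives W = h·(dₒ − f)/f.
W = 8.8 mm × (357000 − 24.8) / 24.8 = 8.8 × 14394.1613 ≈ 126668.619 mm = 126668.619/304.8 ft = 415.579 ft.

415.6 ft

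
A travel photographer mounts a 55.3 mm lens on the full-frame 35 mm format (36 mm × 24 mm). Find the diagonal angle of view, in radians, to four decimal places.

Sensor diagonal = √(36² + 24²) = √1872.0000 ≈ 43.2666 mm.
Angle of view α = 2·arctan(d/2f) with d = 43.2666 mm and f = 55.3 mm.
d/2f = 0.39120; arctan(0.39120) ≈ 0.3729 rad, so α ≈ 0.7458 rad.

0.7458 rad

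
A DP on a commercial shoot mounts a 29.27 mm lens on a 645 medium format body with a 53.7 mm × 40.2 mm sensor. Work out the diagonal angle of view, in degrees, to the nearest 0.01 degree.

Sensor diagonal = √(53.7² + 40.2²) = √4499.7300 ≈ 67.0800 mm.
Angle of view α = 2·arctan(d/2f) with d = 67.0800 mm and f = 29.27 mm.
d/2f = 1.14588; arctan(1.14588) ≈ 48.8892°, so α ≈ 97.7783°.

97.78°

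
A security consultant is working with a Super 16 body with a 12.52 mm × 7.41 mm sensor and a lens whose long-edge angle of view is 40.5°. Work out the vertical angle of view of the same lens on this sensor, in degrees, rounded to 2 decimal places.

From the long-edge AOV: f = 12.52 / (2·tan(20.25°)) = 12.52 / 0.73784 ≈ 16.9685 mm.
Vertical AOV = 2·arctan(7.41 / (2 × 16.9685)) = 2·arctan(0.21835) ≈ 24.6340°.

24.63°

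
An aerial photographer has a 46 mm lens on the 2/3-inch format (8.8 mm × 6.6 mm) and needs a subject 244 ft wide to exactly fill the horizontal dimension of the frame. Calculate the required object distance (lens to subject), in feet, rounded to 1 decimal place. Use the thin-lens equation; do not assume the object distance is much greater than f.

1275.6 ft

W: 244 ft × 304.8 mm/ft = 74371.20 mm.
Magnification m = w/W = dᵢ/dₒ; combined with 1/f = 1/dₒ + 1/dᵢ this gives dₒ = f·(1 + W/w).
dₒ = 46 mm × (1 + 74371.2/8.8) = 46 × 8452.2725 ≈ 388804.533 mm = 388804.533/304.8 ft = 1275.61 ft.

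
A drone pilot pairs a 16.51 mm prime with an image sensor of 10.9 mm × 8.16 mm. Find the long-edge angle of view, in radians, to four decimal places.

0.6377 rad

Angle of view α = 2·arctan(w/2f) with w = 10.9 mm and f = 16.51 mm.
w/2f = 0.33010; arctan(0.33010) ≈ 0.3188 rad, so α ≈ 0.6377 rad.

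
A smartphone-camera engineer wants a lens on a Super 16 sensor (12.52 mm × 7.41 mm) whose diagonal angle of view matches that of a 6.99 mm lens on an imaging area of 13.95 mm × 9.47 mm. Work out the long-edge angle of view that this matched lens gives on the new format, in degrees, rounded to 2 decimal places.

Sensor diagonal = √(13.95² + 9.47²) = √284.2834 ≈ 16.8607 mm.
Sensor diagonal = √(12.52² + 7.41²) = √211.6585 ≈ 14.5485 mm.
Equal diagonal AOV ⇒ f₂ = f₁ · 14.5485/16.8607 = 6.99 × 0.86286 ≈ 6.0314 mm.
Long-edge AOV on the new format = 2·arctan(12.52 / (2 × 6.0314)) = 2·arctan(1.03790) ≈ 92.1308°.

92.13°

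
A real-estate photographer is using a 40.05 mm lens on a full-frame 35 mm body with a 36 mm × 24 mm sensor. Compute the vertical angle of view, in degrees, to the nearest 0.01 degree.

Angle of view α = 2·arctan(h/2f) with h = 24 mm and f = 40.05 mm.
h/2f = 0.29963; arctan(0.29963) ≈ 16.6796°, so α ≈ 33.3591°.

33.36°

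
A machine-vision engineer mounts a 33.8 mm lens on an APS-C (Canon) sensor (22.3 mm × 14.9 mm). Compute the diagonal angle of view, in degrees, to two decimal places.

Sensor diagonal = √(22.3² + 14.9²) = √719.3000 ≈ 26.8198 mm.
Angle of view α = 2·arctan(d/2f) with d = 26.8198 mm and f = 33.8 mm.
d/2f = 0.39674; arctan(0.39674) ≈ 21.6403°, so α ≈ 43.2806°.

43.28°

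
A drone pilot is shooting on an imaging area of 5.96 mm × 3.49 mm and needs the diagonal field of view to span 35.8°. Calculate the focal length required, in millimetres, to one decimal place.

Sensor diagonal = √(5.96² + 3.49²) = √47.7017 ≈ 6.9066 mm.
From α = 2·arctan(d/2f) we get f = d / (2·tan(α/2)).
With d = 6.9066 mm and α/2 = 17.9°, tan(α/2) ≈ 0.32299, so f ≈ 6.9066 / 0.64598 ≈ 10.6917 mm.

10.7 mm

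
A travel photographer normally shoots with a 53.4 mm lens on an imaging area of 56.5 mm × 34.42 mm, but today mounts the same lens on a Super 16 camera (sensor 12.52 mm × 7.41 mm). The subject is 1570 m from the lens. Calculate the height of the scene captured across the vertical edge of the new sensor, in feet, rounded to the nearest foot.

715 ft

The focal length stays 53.4 mm; the relevant sensor dimension is now h = 7.41 mm. Object distance dₒ = 1570 m = 1.57e+06 mm.
Thin-lens field height W = h·(dₒ − f)/f = 7.41 × (1.57e+06 − 53.4)/53.4 ≈ 217852.141 mm = 217852.141/304.8 ft = 714.738 ft.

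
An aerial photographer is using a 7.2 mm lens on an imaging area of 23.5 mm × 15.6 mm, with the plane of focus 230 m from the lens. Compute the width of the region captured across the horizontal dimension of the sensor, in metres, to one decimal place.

dₒ: 230 m = 230000 mm.
Similar triangles through the lens centre give W/dₒ = w/dᵢ; with 1/f = 1/dₒ + 1/dᵢ this gives W = w·(dₒ − f)/f.
W = 23.5 mm × (230000 − 7.2) / 7.2 = 23.5 × 31943.4444 ≈ 750670.944 mm = 750.671 m.

750.7 m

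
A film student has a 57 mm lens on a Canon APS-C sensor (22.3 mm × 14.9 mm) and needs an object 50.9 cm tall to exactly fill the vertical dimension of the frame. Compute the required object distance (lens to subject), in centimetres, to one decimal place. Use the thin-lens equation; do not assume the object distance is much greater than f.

W: 50.9 cm = 509 mm.
Magnification m = h/W = dᵢ/dₒ; combined with 1/f = 1/dₒ + 1/dᵢ this gives dₒ = f·(1 + W/h).
dₒ = 57 mm × (1 + 509/14.9) = 57 × 35.1611 ≈ 2004.181 mm = 200.418 cm.

200.4 cm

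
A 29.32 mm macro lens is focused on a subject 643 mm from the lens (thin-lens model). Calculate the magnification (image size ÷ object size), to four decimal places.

Thin lens: 1/f = 1/dₒ + 1/dᵢ → 1/dᵢ = 1/29.32 − 1/643 = 0.0325512 mm⁻¹, so dᵢ ≈ 30.7208 mm.
Magnification m = dᵢ/dₒ = 30.7208/643 ≈ 0.04778.

0.0478×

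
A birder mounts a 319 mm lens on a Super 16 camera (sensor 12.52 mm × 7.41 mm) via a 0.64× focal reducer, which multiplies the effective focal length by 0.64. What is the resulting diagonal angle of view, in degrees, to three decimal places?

Effective focal length f = 319 × 0.64 = 204.16 mm.
Sensor diagonal = √(12.52² + 7.41²) = √211.6585 ≈ 14.5485 mm.
α = 2·arctan(14.548 / (2 × 204.16)) = 2·arctan(0.03563) ≈ 4.0812°.

4.081°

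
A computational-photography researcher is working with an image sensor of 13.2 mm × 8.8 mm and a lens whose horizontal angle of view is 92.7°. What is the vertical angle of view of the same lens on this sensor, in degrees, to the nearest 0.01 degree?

69.90°

From the horizontal AOV: f = 13.2 / (2·tan(46.35°)) = 13.2 / 2.09654 ≈ 6.2961 mm.
Vertical AOV = 2·arctan(8.8 / (2 × 6.2961)) = 2·arctan(0.69885) ≈ 69.8953°.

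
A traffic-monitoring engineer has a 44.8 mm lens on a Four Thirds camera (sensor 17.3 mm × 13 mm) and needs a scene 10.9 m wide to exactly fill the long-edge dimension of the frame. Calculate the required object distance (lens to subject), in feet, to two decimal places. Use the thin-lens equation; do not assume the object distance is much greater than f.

W: 10.9 m = 10900 mm.
Magnification m = w/W = dᵢ/dₒ; combined with 1/f = 1/dₒ + 1/dᵢ this gives dₒ = f·(1 + W/w).
dₒ = 44.8 mm × (1 + 10900/17.3) = 44.8 × 631.0578 ≈ 28271.390 mm = 28271.390/304.8 ft = 92.7539 ft.

92.75 ft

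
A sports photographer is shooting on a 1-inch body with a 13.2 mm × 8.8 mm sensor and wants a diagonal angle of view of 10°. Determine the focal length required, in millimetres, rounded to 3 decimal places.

90.666 mm

Sensor diagonal = √(13.2² + 8.8²) = √251.6800 ≈ 15.8644 mm.
From α = 2·arctan(d/2f) we get f = d / (2·tan(α/2)).
With d = 15.8644 mm and α/2 = 5°, tan(α/2) ≈ 0.08749, so f ≈ 15.8644 / 0.17498 ≈ 90.6656 mm.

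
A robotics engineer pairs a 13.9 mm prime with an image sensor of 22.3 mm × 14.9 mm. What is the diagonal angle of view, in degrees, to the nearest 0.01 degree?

Sensor diagonal = √(22.3² + 14.9²) = √719.3000 ≈ 26.8198 mm.
Angle of view α = 2·arctan(d/2f) with d = 26.8198 mm and f = 13.9 mm.
d/2f = 0.96474; arctan(0.96474) ≈ 43.9719°, so α ≈ 87.9437°.

87.94°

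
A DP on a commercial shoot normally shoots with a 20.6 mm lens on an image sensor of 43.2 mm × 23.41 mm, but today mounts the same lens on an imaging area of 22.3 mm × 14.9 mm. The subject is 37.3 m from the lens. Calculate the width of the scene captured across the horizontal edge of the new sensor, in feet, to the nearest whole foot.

132 ft

The focal length stays 20.6 mm; the relevant sensor dimension is now w = 22.3 mm. Object distance dₒ = 37.3 m = 37300 mm.
Thin-lens field width W = w·(dₒ − f)/f = 22.3 × (37300 − 20.6)/20.6 ≈ 40355.855 mm = 40355.855/304.8 ft = 132.401 ft.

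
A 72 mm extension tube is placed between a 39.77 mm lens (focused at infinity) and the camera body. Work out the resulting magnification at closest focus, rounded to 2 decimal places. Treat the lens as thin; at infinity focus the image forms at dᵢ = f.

1.81×

The tube moves the image plane from f to f + e, so dᵢ = 39.77 + 72 = 111.77 mm. Focus is achieved when 1/f = 1/dₒ + 1/dᵢ, giving dₒ = 1/(1/f − 1/(f+e)).
Magnification m = dᵢ/dₒ = (f+e)·(1/f − 1/(f+e)) = e/f = 72/39.77 ≈ 1.8104.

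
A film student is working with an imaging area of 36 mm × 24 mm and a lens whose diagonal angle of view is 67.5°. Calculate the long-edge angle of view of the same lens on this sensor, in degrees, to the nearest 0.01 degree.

Sensor diagonal = √(36² + 24²) = √1872.0000 ≈ 43.2666 mm.
From the diagonal AOV: f = 43.2666 / (2·tan(33.75°)) = 43.2666 / 1.33636 ≈ 32.3765 mm.
Long-edge AOV = 2·arctan(36 / (2 × 32.3765)) = 2·arctan(0.55596) ≈ 58.1445°.

58.14°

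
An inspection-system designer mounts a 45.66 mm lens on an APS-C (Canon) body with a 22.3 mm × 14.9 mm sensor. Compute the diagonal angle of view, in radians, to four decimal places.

Sensor diagonal = √(22.3² + 14.9²) = √719.3000 ≈ 26.8198 mm.
Angle of view α = 2·arctan(d/2f) with d = 26.8198 mm and f = 45.66 mm.
d/2f = 0.29369; arctan(0.29369) ≈ 0.2857 rad, so α ≈ 0.5713 rad.

0.5713 rad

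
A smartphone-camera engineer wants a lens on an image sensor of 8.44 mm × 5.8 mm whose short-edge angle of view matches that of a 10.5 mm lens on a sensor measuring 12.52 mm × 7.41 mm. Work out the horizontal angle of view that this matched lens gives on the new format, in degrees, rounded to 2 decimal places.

54.36°

Equal short-edge AOV ⇒ f₂ = f₁ · 5.8/7.41 = 10.5 × 0.78273 ≈ 8.2186 mm.
Horizontal AOV on the new format = 2·arctan(8.44 / (2 × 8.2186)) = 2·arctan(0.51347) ≈ 54.3581°.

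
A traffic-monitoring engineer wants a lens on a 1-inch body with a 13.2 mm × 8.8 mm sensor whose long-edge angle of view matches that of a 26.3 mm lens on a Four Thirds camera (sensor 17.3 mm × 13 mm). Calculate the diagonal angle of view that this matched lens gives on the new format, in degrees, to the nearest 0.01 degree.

Equal long-edge AOV ⇒ f₂ = f₁ · 13.2/17.3 = 26.3 × 0.76301 ≈ 20.0671 mm.
Sensor diagonal = √(13.2² + 8.8²) = √251.6800 ≈ 15.8644 mm.
Diagonal AOV on the new format = 2·arctan(15.8644 / (2 × 20.0671)) = 2·arctan(0.39529) ≈ 43.1363°.

43.14°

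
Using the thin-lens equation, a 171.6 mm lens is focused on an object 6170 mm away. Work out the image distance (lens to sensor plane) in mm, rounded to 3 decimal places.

1/dᵢ = 1/f − 1/dₒ = 1/171.6 − 1/6170 = 0.0056654 mm⁻¹.
dᵢ = 1/0.0056654 ≈ 176.5091 mm.

176.509 mm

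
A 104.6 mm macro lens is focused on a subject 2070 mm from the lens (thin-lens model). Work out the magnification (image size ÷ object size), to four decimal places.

0.0532×

Thin lens: 1/f = 1/dₒ + 1/dᵢ → 1/dᵢ = 1/104.6 − 1/2070 = 0.0090771 mm⁻¹, so dᵢ ≈ 110.1669 mm.
Magnification m = dᵢ/dₒ = 110.1669/2070 ≈ 0.05322.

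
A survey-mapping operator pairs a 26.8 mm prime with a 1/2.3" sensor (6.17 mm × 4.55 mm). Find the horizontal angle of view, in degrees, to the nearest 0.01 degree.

13.13°

Angle of view α = 2·arctan(w/2f) with w = 6.17 mm and f = 26.8 mm.
w/2f = 0.11511; arctan(0.11511) ≈ 6.5665°, so α ≈ 13.1331°.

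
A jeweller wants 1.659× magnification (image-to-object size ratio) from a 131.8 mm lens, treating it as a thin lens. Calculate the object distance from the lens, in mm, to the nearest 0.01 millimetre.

211.25 mm

With m = dᵢ/dₒ and 1/f = 1/dₒ + 1/dᵢ, substituting dᵢ = m·dₒ gives 1/f = (1 + 1/m)/dₒ, hence dₒ = f·(1 + 1/m).
dₒ = 131.8 × (1 + 1/1.659) = 131.8 × 1.60277 ≈ 211.245 mm.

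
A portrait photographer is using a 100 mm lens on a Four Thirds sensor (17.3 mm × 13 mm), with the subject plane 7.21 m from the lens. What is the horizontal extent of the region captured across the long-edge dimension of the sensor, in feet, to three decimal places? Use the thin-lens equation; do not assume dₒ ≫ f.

dₒ: 7.21 m = 7210 mm.
Similar triangles through the lens centre give W/dₒ = w/dᵢ; with 1/f = 1/dₒ + 1/dᵢ this gives W = w·(dₒ − f)/f.
W = 17.3 mm × (7210 − 100) / 100 = 17.3 × 71.1000 ≈ 1230.030 mm = 1230.030/304.8 ft = 4.03553 ft.

4.036 ft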